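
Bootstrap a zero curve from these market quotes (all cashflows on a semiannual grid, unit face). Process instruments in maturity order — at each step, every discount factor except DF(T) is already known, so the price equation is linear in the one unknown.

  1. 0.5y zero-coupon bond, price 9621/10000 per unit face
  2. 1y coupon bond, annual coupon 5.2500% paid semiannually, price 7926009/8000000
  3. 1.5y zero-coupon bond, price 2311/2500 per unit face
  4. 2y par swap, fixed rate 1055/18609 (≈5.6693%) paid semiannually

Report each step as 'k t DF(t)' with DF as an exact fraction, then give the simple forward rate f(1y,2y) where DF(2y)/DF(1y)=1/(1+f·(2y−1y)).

step 1 [0.5y] zero: DF = P = 9621/10000 ≈ 0.962100
step 2 [1y] bond c/2=21/800: DF=(7926009/8000000 − 21/800·(0.962100))/(1+21/800) = 588/625 ≈ 0.940800
step 3 [1.5y] zero: DF = P = 2311/2500 ≈ 0.924400
step 4 [2y] swap r/2=1055/37218: DF=(1 − 1055/37218·(0.962100+0.940800+0.924400))/(1+1055/37218) = 1789/2000 ≈ 0.894500

1 1/2 9621/10000
2 1 588/625
3 3/2 2311/2500
4 2 1789/2000
f(1y,2y) = ((588/625)/(1789/2000) − 1)/(1) = 463/8945 ≈ 5.1761%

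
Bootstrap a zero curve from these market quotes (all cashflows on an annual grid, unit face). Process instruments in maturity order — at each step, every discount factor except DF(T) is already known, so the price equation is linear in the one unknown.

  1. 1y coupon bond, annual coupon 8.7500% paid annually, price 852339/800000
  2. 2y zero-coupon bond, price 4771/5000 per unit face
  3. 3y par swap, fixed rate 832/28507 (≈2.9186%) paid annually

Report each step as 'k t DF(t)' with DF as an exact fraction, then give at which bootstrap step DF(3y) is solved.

step 1 [1y] bond c/1=7/80: DF=(852339/800000 − 7/80·(0))/(1+7/80) = 9797/10000 ≈ 0.979700
step 2 [2y] zero: DF = P = 4771/5000 ≈ 0.954200
step 3 [3y] swap r/1=832/28507: DF=(1 − 832/28507·(0.979700+0.954200))/(1+832/28507) = 573/625 ≈ 0.916800

1 1 9797/10000
2 2 4771/5000
3 3 573/625
DF(3y) is solved at step 3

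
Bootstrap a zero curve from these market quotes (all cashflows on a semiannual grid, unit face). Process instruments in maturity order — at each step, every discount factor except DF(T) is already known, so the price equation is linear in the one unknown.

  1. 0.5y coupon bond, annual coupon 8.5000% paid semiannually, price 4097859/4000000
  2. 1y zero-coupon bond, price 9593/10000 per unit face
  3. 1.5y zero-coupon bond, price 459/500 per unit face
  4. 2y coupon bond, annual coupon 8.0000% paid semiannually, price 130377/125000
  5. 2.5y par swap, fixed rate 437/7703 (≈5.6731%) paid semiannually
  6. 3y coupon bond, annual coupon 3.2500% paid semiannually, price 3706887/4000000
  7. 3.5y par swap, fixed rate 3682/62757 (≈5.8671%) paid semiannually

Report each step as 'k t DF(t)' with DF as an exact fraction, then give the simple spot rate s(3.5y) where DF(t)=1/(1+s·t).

step 1 [0.5y] bond c/2=17/400: DF=(4097859/4000000 − 17/400·(0))/(1+17/400) = 9827/10000 ≈ 0.982700
step 2 [1y] zero: DF = P = 9593/10000 ≈ 0.959300
step 3 [1.5y] zero: DF = P = 459/500 ≈ 0.918000
step 4 [2y] bond c/2=1/25: DF=(130377/125000 − 1/25·(0.982700+0.959300+0.918000))/(1+1/25) = 8929/10000 ≈ 0.892900
step 5 [2.5y] swap r/2=437/15406: DF=(1 − 437/15406·(0.982700+0.959300+0.918000+0.892900))/(1+437/15406) = 8689/10000 ≈ 0.868900
step 6 [3y] bond c/2=13/800: DF=(3706887/4000000 − 13/800·(0.982700+0.959300+0.918000+0.892900+0.868900))/(1+13/800) = 419/500 ≈ 0.838000
step 7 [3.5y] swap r/2=1841/62757: DF=(1 − 1841/62757·(0.982700+0.959300+0.918000+0.892900+0.868900+0.838000))/(1+1841/62757) = 8159/10000 ≈ 0.815900

1 1/2 9827/10000
2 1 9593/10000
3 3/2 459/500
4 2 8929/10000
5 5/2 8689/10000
6 3 419/500
7 7/2 8159/10000
s(3.5y) = (1/(8159/10000) − 1)/(7/2) = 526/8159 ≈ 6.4469%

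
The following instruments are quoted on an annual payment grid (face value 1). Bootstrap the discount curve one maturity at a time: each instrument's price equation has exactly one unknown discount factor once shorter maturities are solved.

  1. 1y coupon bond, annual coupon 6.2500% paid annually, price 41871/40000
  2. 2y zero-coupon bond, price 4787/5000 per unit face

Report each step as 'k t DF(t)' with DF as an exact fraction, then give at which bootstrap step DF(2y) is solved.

step 1 [1y] bond c/1=1/16: DF=(41871/40000 − 1/16·(0))/(1+1/16) = 2463/2500 ≈ 0.985200
step 2 [2y] zero: DF = P = 4787/5000 ≈ 0.957400

1 1 2463/2500
2 2 4787/5000
DF(2y) is solved at step 2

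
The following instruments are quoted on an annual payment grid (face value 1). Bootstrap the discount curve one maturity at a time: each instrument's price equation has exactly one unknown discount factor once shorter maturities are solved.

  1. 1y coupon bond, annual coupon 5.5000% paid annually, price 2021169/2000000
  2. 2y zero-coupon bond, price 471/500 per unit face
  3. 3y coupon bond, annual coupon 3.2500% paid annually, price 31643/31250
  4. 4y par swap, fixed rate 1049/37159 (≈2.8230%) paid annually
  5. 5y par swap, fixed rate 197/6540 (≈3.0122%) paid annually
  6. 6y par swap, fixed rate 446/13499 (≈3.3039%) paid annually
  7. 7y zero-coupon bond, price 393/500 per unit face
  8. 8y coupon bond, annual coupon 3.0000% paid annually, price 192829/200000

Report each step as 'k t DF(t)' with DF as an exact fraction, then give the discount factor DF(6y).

1 1 9579/10000
2 2 471/500
3 3 9209/10000
4 4 8951/10000
5 5 8621/10000
6 6 1027/1250
7 7 393/500
8 8 7559/10000
DF(6y) = 1027/1250 ≈ 0.821600

step 1 [1y] bond c/1=11/200: DF=(2021169/2000000 − 11/200·(0))/(1+11/200) = 9579/10000 ≈ 0.957900
step 2 [2y] zero: DF = P = 471/500 ≈ 0.942000
step 3 [3y] bond c/1=13/400: DF=(31643/31250 − 13/400·(0.957900+0.942000))/(1+13/400) = 9209/10000 ≈ 0.920900
step 4 [4y] swap r/1=1049/37159: DF=(1 − 1049/37159·(0.957900+0.942000+0.920900))/(1+1049/37159) = 8951/10000 ≈ 0.895100
step 5 [5y] swap r/1=197/6540: DF=(1 − 197/6540·(0.957900+0.942000+0.920900+0.895100))/(1+197/6540) = 8621/10000 ≈ 0.862100
step 6 [6y] swap r/1=446/13499: DF=(1 − 446/13499·(0.957900+0.942000+0.920900+0.895100+0.862100))/(1+446/13499) = 1027/1250 ≈ 0.821600
step 7 [7y] zero: DF = P = 393/500 ≈ 0.786000
step 8 [8y] bond c/1=3/100: DF=(192829/200000 − 3/100·(0.957900+0.942000+0.920900+0.895100+0.862100+0.821600+0.786000))/(1+3/100) = 7559/10000 ≈ 0.755900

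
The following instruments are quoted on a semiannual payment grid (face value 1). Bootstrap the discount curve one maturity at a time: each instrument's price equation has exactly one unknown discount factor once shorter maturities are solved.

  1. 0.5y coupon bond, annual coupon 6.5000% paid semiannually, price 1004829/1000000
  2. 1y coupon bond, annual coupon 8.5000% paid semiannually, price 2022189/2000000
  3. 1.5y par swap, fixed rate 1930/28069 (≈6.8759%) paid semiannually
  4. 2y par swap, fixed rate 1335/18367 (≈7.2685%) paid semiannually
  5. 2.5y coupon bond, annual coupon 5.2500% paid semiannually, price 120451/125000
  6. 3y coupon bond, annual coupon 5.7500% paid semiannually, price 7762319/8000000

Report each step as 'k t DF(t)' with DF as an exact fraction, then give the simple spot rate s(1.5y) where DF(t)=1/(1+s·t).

1 1/2 2433/2500
2 1 4651/5000
3 3/2 1807/2000
4 2 1733/2000
5 5/2 169/200
6 3 8169/10000
s(1.5y) = (1/(1807/2000) − 1)/(3/2) = 386/5421 ≈ 7.1205%

step 1 [0.5y] bond c/2=13/400: DF=(1004829/1000000 − 13/400·(0))/(1+13/400) = 2433/2500 ≈ 0.973200
step 2 [1y] bond c/2=17/400: DF=(2022189/2000000 − 17/400·(0.973200))/(1+17/400) = 4651/5000 ≈ 0.930200
step 3 [1.5y] swap r/2=965/28069: DF=(1 − 965/28069·(0.973200+0.930200))/(1+965/28069) = 1807/2000 ≈ 0.903500
step 4 [2y] swap r/2=1335/36734: DF=(1 − 1335/36734·(0.973200+0.930200+0.903500))/(1+1335/36734) = 1733/2000 ≈ 0.866500
step 5 [2.5y] bond c/2=21/800: DF=(120451/125000 − 21/800·(0.973200+0.930200+0.903500+0.866500))/(1+21/800) = 169/200 ≈ 0.845000
step 6 [3y] bond c/2=23/800: DF=(7762319/8000000 − 23/800·(0.973200+0.930200+0.903500+0.866500+0.845000))/(1+23/800) = 8169/10000 ≈ 0.816900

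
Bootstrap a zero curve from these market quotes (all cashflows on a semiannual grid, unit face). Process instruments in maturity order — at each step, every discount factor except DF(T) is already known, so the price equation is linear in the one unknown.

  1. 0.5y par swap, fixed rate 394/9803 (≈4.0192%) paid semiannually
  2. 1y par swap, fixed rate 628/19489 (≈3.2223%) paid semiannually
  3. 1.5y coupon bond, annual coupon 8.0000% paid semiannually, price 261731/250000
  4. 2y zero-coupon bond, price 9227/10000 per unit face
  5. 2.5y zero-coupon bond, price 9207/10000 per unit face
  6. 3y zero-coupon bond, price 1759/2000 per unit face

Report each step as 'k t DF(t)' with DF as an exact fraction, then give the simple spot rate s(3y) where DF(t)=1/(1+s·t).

1 1/2 9803/10000
2 1 4843/5000
3 3/2 9317/10000
4 2 9227/10000
5 5/2 9207/10000
6 3 1759/2000
s(3y) = (1/(1759/2000) − 1)/(3) = 241/5277 ≈ 4.5670%

step 1 [0.5y] swap r/2=197/9803: DF=(1 − 197/9803·(0))/(1+197/9803) = 9803/10000 ≈ 0.980300
step 2 [1y] swap r/2=314/19489: DF=(1 − 314/19489·(0.980300))/(1+314/19489) = 4843/5000 ≈ 0.968600
step 3 [1.5y] bond c/2=1/25: DF=(261731/250000 − 1/25·(0.980300+0.968600))/(1+1/25) = 9317/10000 ≈ 0.931700
step 4 [2y] zero: DF = P = 9227/10000 ≈ 0.922700
step 5 [2.5y] zero: DF = P = 9207/10000 ≈ 0.920700
step 6 [3y] zero: DF = P = 1759/2000 ≈ 0.879500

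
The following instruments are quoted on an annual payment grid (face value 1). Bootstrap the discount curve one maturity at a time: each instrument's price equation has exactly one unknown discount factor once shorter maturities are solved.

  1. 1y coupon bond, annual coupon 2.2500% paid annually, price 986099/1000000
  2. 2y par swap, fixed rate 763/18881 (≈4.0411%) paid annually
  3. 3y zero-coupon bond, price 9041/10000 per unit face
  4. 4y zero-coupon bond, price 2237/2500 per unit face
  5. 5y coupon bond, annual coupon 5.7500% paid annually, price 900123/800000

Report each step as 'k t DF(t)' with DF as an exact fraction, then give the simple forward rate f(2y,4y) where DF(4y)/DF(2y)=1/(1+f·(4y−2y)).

step 1 [1y] bond c/1=9/400: DF=(986099/1000000 − 9/400·(0))/(1+9/400) = 2411/2500 ≈ 0.964400
step 2 [2y] swap r/1=763/18881: DF=(1 − 763/18881·(0.964400))/(1+763/18881) = 9237/10000 ≈ 0.923700
step 3 [3y] zero: DF = P = 9041/10000 ≈ 0.904100
step 4 [4y] zero: DF = P = 2237/2500 ≈ 0.894800
step 5 [5y] bond c/1=23/400: DF=(900123/800000 − 23/400·(0.964400+0.923700+0.904100+0.894800))/(1+23/400) = 1727/2000 ≈ 0.863500

1 1 2411/2500
2 2 9237/10000
3 3 9041/10000
4 4 2237/2500
5 5 1727/2000
f(2y,4y) = ((9237/10000)/(2237/2500) − 1)/(2) = 289/17896 ≈ 1.6149%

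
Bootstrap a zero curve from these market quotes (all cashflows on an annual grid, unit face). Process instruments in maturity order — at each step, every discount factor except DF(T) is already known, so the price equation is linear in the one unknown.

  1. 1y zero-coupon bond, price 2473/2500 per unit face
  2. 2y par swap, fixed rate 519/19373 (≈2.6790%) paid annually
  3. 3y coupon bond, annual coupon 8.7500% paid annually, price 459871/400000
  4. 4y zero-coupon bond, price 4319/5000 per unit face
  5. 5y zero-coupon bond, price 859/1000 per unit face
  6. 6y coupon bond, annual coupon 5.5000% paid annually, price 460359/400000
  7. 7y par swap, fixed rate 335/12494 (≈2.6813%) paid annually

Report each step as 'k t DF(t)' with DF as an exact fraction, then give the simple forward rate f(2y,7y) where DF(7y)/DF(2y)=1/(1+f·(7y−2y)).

1 1 2473/2500
2 2 9481/10000
3 3 9013/10000
4 4 4319/5000
5 5 859/1000
6 6 8531/10000
7 7 333/400
f(2y,7y) = ((9481/10000)/(333/400) − 1)/(5) = 1156/41625 ≈ 2.7772%

step 1 [1y] zero: DF = P = 2473/2500 ≈ 0.989200
step 2 [2y] swap r/1=519/19373: DF=(1 − 519/19373·(0.989200))/(1+519/19373) = 9481/10000 ≈ 0.948100
step 3 [3y] bond c/1=7/80: DF=(459871/400000 − 7/80·(0.989200+0.948100))/(1+7/80) = 9013/10000 ≈ 0.901300
step 4 [4y] zero: DF = P = 4319/5000 ≈ 0.863800
step 5 [5y] zero: DF = P = 859/1000 ≈ 0.859000
step 6 [6y] bond c/1=11/200: DF=(460359/400000 − 11/200·(0.989200+0.948100+0.901300+0.863800+0.859000))/(1+11/200) = 8531/10000 ≈ 0.853100
step 7 [7y] swap r/1=335/12494: DF=(1 − 335/12494·(0.989200+0.948100+0.901300+0.863800+0.859000+0.853100))/(1+335/12494) = 333/400 ≈ 0.832500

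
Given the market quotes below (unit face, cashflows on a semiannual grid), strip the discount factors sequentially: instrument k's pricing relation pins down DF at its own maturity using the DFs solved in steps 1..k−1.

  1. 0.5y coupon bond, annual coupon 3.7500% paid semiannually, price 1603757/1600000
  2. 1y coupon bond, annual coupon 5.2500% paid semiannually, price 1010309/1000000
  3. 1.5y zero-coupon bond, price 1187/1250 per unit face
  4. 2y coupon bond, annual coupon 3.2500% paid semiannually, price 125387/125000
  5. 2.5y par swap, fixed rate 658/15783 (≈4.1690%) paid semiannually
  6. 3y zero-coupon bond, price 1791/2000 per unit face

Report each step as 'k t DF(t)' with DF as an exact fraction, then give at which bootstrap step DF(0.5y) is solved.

step 1 [0.5y] bond c/2=3/160: DF=(1603757/1600000 − 3/160·(0))/(1+3/160) = 9839/10000 ≈ 0.983900
step 2 [1y] bond c/2=21/800: DF=(1010309/1000000 − 21/800·(0.983900))/(1+21/800) = 9593/10000 ≈ 0.959300
step 3 [1.5y] zero: DF = P = 1187/1250 ≈ 0.949600
step 4 [2y] bond c/2=13/800: DF=(125387/125000 − 13/800·(0.983900+0.959300+0.949600))/(1+13/800) = 588/625 ≈ 0.940800
step 5 [2.5y] swap r/2=329/15783: DF=(1 − 329/15783·(0.983900+0.959300+0.949600+0.940800))/(1+329/15783) = 9013/10000 ≈ 0.901300
step 6 [3y] zero: DF = P = 1791/2000 ≈ 0.895500

1 1/2 9839/10000
2 1 9593/10000
3 3/2 1187/1250
4 2 588/625
5 5/2 9013/10000
6 3 1791/2000
DF(0.5y) is solved at step 1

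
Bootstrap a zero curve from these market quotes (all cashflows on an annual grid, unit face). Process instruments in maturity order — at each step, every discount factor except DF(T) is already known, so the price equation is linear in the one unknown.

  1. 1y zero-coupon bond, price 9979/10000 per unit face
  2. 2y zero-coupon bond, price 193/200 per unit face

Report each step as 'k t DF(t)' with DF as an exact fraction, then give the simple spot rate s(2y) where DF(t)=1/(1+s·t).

1 1 9979/10000
2 2 193/200
s(2y) = (1/(193/200) − 1)/(2) = 7/386 ≈ 1.8135%

step 1 [1y] zero: DF = P = 9979/10000 ≈ 0.997900
step 2 [2y] zero: DF = P = 193/200 ≈ 0.965000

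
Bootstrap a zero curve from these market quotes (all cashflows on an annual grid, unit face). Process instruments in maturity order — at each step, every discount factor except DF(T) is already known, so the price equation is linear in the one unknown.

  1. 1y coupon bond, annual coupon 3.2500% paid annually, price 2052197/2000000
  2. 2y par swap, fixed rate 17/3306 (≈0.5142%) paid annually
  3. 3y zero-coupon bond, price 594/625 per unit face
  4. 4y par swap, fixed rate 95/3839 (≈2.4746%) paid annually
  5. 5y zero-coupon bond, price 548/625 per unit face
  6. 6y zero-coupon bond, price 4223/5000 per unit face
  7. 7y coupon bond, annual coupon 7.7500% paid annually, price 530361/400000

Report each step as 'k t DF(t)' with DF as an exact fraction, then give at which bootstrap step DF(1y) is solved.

1 1 4969/5000
2 2 4949/5000
3 3 594/625
4 4 181/200
5 5 548/625
6 6 4223/5000
7 7 4153/5000
DF(1y) is solved at step 1

step 1 [1y] bond c/1=13/400: DF=(2052197/2000000 − 13/400·(0))/(1+13/400) = 4969/5000 ≈ 0.993800
step 2 [2y] swap r/1=17/3306: DF=(1 − 17/3306·(0.993800))/(1+17/3306) = 4949/5000 ≈ 0.989800
step 3 [3y] zero: DF = P = 594/625 ≈ 0.950400
step 4 [4y] swap r/1=95/3839: DF=(1 − 95/3839·(0.993800+0.989800+0.950400))/(1+95/3839) = 181/200 ≈ 0.905000
step 5 [5y] zero: DF = P = 548/625 ≈ 0.876800
step 6 [6y] zero: DF = P = 4223/5000 ≈ 0.844600
step 7 [7y] bond c/1=31/400: DF=(530361/400000 − 31/400·(0.993800+0.989800+0.950400+0.905000+0.876800+0.844600))/(1+31/400) = 4153/5000 ≈ 0.830600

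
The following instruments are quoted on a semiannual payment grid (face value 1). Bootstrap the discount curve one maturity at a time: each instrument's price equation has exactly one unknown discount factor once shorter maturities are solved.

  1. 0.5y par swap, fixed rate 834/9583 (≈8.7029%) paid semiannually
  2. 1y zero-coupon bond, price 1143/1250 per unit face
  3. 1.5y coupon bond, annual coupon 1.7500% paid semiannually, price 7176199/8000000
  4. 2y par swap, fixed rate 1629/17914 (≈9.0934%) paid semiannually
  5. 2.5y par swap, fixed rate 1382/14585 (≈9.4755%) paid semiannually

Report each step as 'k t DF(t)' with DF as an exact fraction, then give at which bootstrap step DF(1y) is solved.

step 1 [0.5y] swap r/2=417/9583: DF=(1 − 417/9583·(0))/(1+417/9583) = 9583/10000 ≈ 0.958300
step 2 [1y] zero: DF = P = 1143/1250 ≈ 0.914400
step 3 [1.5y] bond c/2=7/800: DF=(7176199/8000000 − 7/800·(0.958300+0.914400))/(1+7/800) = 873/1000 ≈ 0.873000
step 4 [2y] swap r/2=1629/35828: DF=(1 − 1629/35828·(0.958300+0.914400+0.873000))/(1+1629/35828) = 8371/10000 ≈ 0.837100
step 5 [2.5y] swap r/2=691/14585: DF=(1 − 691/14585·(0.958300+0.914400+0.873000+0.837100))/(1+691/14585) = 7927/10000 ≈ 0.792700

1 1/2 9583/10000
2 1 1143/1250
3 3/2 873/1000
4 2 8371/10000
5 5/2 7927/10000
DF(1y) is solved at step 2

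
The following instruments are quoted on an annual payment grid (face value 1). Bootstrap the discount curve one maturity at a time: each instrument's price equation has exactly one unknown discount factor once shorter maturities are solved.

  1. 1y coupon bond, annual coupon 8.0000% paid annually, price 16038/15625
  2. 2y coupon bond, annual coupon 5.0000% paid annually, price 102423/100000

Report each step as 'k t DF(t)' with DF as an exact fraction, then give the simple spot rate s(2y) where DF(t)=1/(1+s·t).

1 1 594/625
2 2 4651/5000
s(2y) = (1/(4651/5000) − 1)/(2) = 349/9302 ≈ 3.7519%

step 1 [1y] bond c/1=2/25: DF=(16038/15625 − 2/25·(0))/(1+2/25) = 594/625 ≈ 0.950400
step 2 [2y] bond c/1=1/20: DF=(102423/100000 − 1/20·(0.950400))/(1+1/20) = 4651/5000 ≈ 0.930200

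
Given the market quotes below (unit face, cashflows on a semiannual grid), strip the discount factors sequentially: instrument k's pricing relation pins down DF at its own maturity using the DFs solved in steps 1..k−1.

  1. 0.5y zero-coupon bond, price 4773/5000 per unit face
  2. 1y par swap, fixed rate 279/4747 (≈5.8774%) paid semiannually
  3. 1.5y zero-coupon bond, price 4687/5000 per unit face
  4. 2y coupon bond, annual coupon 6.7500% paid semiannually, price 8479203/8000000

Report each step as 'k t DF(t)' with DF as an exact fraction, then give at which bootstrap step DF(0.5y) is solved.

1 1/2 4773/5000
2 1 4721/5000
3 3/2 4687/5000
4 2 9327/10000
DF(0.5y) is solved at step 1

step 1 [0.5y] zero: DF = P = 4773/5000 ≈ 0.954600
step 2 [1y] swap r/2=279/9494: DF=(1 − 279/9494·(0.954600))/(1+279/9494) = 4721/5000 ≈ 0.944200
step 3 [1.5y] zero: DF = P = 4687/5000 ≈ 0.937400
step 4 [2y] bond c/2=27/800: DF=(8479203/8000000 − 27/800·(0.954600+0.944200+0.937400))/(1+27/800) = 9327/10000 ≈ 0.932700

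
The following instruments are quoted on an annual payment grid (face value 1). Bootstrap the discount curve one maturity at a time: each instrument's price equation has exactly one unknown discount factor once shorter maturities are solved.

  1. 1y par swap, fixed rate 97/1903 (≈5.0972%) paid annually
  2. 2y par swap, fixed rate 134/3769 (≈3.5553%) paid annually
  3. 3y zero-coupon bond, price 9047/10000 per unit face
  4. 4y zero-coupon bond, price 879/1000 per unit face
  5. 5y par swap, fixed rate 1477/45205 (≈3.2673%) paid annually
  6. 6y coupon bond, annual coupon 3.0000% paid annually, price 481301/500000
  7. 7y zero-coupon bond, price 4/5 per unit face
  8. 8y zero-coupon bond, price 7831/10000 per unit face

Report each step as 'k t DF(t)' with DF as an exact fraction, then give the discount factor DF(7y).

1 1 1903/2000
2 2 933/1000
3 3 9047/10000
4 4 879/1000
5 5 8523/10000
6 6 8029/10000
7 7 4/5
8 8 7831/10000
DF(7y) = 4/5 ≈ 0.800000

step 1 [1y] swap r/1=97/1903: DF=(1 − 97/1903·(0))/(1+97/1903) = 1903/2000 ≈ 0.951500
step 2 [2y] swap r/1=134/3769: DF=(1 − 134/3769·(0.951500))/(1+134/3769) = 933/1000 ≈ 0.933000
step 3 [3y] zero: DF = P = 9047/10000 ≈ 0.904700
step 4 [4y] zero: DF = P = 879/1000 ≈ 0.879000
step 5 [5y] swap r/1=1477/45205: DF=(1 − 1477/45205·(0.951500+0.933000+0.904700+0.879000))/(1+1477/45205) = 8523/10000 ≈ 0.852300
step 6 [6y] bond c/1=3/100: DF=(481301/500000 − 3/100·(0.951500+0.933000+0.904700+0.879000+0.852300))/(1+3/100) = 8029/10000 ≈ 0.802900
step 7 [7y] zero: DF = P = 4/5 ≈ 0.800000
step 8 [8y] zero: DF = P = 7831/10000 ≈ 0.783100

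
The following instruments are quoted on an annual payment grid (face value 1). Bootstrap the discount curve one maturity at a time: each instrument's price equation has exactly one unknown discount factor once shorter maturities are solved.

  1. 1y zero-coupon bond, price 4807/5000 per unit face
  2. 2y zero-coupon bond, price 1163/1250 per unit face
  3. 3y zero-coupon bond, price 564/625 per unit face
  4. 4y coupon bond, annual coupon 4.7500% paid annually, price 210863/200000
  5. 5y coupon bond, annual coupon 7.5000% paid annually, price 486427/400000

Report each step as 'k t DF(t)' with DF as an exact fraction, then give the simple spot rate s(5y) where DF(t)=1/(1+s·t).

step 1 [1y] zero: DF = P = 4807/5000 ≈ 0.961400
step 2 [2y] zero: DF = P = 1163/1250 ≈ 0.930400
step 3 [3y] zero: DF = P = 564/625 ≈ 0.902400
step 4 [4y] bond c/1=19/400: DF=(210863/200000 − 19/400·(0.961400+0.930400+0.902400))/(1+19/400) = 4399/5000 ≈ 0.879800
step 5 [5y] bond c/1=3/40: DF=(486427/400000 − 3/40·(0.961400+0.930400+0.902400+0.879800))/(1+3/40) = 8749/10000 ≈ 0.874900

1 1 4807/5000
2 2 1163/1250
3 3 564/625
4 4 4399/5000
5 5 8749/10000
s(5y) = (1/(8749/10000) − 1)/(5) = 1251/43745 ≈ 2.8598%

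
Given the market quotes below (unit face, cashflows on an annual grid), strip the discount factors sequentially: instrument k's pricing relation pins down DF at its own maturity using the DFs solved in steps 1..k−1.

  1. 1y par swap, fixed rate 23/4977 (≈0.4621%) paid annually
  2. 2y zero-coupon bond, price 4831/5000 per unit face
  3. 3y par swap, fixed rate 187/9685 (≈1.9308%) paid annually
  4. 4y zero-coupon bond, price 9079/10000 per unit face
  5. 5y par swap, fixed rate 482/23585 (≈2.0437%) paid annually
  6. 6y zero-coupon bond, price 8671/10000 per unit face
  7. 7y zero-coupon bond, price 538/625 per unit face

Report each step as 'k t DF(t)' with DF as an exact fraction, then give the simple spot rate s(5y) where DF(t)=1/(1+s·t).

1 1 4977/5000
2 2 4831/5000
3 3 9439/10000
4 4 9079/10000
5 5 2259/2500
6 6 8671/10000
7 7 538/625
s(5y) = (1/(2259/2500) − 1)/(5) = 241/11295 ≈ 2.1337%

step 1 [1y] swap r/1=23/4977: DF=(1 − 23/4977·(0))/(1+23/4977) = 4977/5000 ≈ 0.995400
step 2 [2y] zero: DF = P = 4831/5000 ≈ 0.966200
step 3 [3y] swap r/1=187/9685: DF=(1 − 187/9685·(0.995400+0.966200))/(1+187/9685) = 9439/10000 ≈ 0.943900
step 4 [4y] zero: DF = P = 9079/10000 ≈ 0.907900
step 5 [5y] swap r/1=482/23585: DF=(1 − 482/23585·(0.995400+0.966200+0.943900+0.907900))/(1+482/23585) = 2259/2500 ≈ 0.903600
step 6 [6y] zero: DF = P = 8671/10000 ≈ 0.867100
step 7 [7y] zero: DF = P = 538/625 ≈ 0.860800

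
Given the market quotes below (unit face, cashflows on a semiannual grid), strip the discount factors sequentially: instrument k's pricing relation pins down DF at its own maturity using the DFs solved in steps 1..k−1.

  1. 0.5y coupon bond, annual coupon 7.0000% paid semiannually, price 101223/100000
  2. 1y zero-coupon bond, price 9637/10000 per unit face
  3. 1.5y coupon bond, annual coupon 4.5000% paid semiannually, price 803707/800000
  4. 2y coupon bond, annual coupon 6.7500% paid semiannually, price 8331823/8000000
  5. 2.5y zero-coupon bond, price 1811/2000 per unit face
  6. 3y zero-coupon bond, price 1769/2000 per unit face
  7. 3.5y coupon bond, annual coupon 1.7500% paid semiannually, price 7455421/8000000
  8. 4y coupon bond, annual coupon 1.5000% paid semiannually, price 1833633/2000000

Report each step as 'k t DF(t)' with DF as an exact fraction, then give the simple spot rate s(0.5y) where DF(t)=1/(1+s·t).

step 1 [0.5y] bond c/2=7/200: DF=(101223/100000 − 7/200·(0))/(1+7/200) = 489/500 ≈ 0.978000
step 2 [1y] zero: DF = P = 9637/10000 ≈ 0.963700
step 3 [1.5y] bond c/2=9/400: DF=(803707/800000 − 9/400·(0.978000+0.963700))/(1+9/400) = 4699/5000 ≈ 0.939800
step 4 [2y] bond c/2=27/800: DF=(8331823/8000000 − 27/800·(0.978000+0.963700+0.939800))/(1+27/800) = 4567/5000 ≈ 0.913400
step 5 [2.5y] zero: DF = P = 1811/2000 ≈ 0.905500
step 6 [3y] zero: DF = P = 1769/2000 ≈ 0.884500
step 7 [3.5y] bond c/2=7/800: DF=(7455421/8000000 − 7/800·(0.978000+0.963700+0.939800+0.913400+0.905500+0.884500))/(1+7/800) = 4377/5000 ≈ 0.875400
step 8 [4y] bond c/2=3/400: DF=(1833633/2000000 − 3/400·(0.978000+0.963700+0.939800+0.913400+0.905500+0.884500+0.875400))/(1+3/400) = 8619/10000 ≈ 0.861900

1 1/2 489/500
2 1 9637/10000
3 3/2 4699/5000
4 2 4567/5000
5 5/2 1811/2000
6 3 1769/2000
7 7/2 4377/5000
8 4 8619/10000
s(0.5y) = (1/(489/500) − 1)/(1/2) = 22/489 ≈ 4.4990%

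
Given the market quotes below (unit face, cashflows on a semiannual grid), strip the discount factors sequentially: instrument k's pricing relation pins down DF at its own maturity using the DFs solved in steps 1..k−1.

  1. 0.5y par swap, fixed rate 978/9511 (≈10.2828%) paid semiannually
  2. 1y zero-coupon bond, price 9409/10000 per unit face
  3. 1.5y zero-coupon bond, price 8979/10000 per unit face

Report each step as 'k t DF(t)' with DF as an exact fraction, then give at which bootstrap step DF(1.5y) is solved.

step 1 [0.5y] swap r/2=489/9511: DF=(1 − 489/9511·(0))/(1+489/9511) = 9511/10000 ≈ 0.951100
step 2 [1y] zero: DF = P = 9409/10000 ≈ 0.940900
step 3 [1.5y] zero: DF = P = 8979/10000 ≈ 0.897900

1 1/2 9511/10000
2 1 9409/10000
3 3/2 8979/10000
DF(1.5y) is solved at step 3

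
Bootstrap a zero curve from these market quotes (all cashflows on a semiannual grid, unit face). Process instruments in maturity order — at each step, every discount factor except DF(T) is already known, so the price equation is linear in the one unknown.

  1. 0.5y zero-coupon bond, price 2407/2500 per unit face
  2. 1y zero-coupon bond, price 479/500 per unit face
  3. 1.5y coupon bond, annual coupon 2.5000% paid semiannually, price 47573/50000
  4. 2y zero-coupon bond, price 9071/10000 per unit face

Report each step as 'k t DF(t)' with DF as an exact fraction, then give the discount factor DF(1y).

1 1/2 2407/2500
2 1 479/500
3 3/2 229/250
4 2 9071/10000
DF(1y) = 479/500 ≈ 0.958000

step 1 [0.5y] zero: DF = P = 2407/2500 ≈ 0.962800
step 2 [1y] zero: DF = P = 479/500 ≈ 0.958000
step 3 [1.5y] bond c/2=1/80: DF=(47573/50000 − 1/80·(0.962800+0.958000))/(1+1/80) = 229/250 ≈ 0.916000
step 4 [2y] zero: DF = P = 9071/10000 ≈ 0.907100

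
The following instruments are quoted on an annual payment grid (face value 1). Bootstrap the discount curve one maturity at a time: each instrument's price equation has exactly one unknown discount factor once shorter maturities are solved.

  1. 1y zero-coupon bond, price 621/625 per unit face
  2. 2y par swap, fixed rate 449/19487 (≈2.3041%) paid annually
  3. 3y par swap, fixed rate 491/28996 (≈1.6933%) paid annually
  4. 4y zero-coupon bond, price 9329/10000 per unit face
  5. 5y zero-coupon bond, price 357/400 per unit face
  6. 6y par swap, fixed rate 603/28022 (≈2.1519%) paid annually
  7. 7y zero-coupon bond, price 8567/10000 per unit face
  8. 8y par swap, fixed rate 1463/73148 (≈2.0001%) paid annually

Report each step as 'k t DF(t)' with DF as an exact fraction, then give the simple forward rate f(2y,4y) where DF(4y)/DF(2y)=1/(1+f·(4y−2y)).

1 1 621/625
2 2 9551/10000
3 3 9509/10000
4 4 9329/10000
5 5 357/400
6 6 4397/5000
7 7 8567/10000
8 8 8537/10000
f(2y,4y) = ((9551/10000)/(9329/10000) − 1)/(2) = 111/9329 ≈ 1.1898%

step 1 [1y] zero: DF = P = 621/625 ≈ 0.993600
step 2 [2y] swap r/1=449/19487: DF=(1 − 449/19487·(0.993600))/(1+449/19487) = 9551/10000 ≈ 0.955100
step 3 [3y] swap r/1=491/28996: DF=(1 − 491/28996·(0.993600+0.955100))/(1+491/28996) = 9509/10000 ≈ 0.950900
step 4 [4y] zero: DF = P = 9329/10000 ≈ 0.932900
step 5 [5y] zero: DF = P = 357/400 ≈ 0.892500
step 6 [6y] swap r/1=603/28022: DF=(1 − 603/28022·(0.993600+0.955100+0.950900+0.932900+0.892500))/(1+603/28022) = 4397/5000 ≈ 0.879400
step 7 [7y] zero: DF = P = 8567/10000 ≈ 0.856700
step 8 [8y] swap r/1=1463/73148: DF=(1 − 1463/73148·(0.993600+0.955100+0.950900+0.932900+0.892500+0.879400+0.856700))/(1+1463/73148) = 8537/10000 ≈ 0.853700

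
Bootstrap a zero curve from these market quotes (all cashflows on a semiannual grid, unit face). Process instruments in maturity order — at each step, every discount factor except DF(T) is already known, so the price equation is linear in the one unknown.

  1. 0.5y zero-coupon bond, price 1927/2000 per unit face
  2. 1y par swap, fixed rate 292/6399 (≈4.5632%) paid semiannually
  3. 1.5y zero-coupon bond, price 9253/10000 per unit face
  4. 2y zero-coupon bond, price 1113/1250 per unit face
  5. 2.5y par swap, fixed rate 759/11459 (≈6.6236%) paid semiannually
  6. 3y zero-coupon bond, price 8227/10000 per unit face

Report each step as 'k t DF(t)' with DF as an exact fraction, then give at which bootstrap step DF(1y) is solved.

1 1/2 1927/2000
2 1 4781/5000
3 3/2 9253/10000
4 2 1113/1250
5 5/2 4241/5000
6 3 8227/10000
DF(1y) is solved at step 2

step 1 [0.5y] zero: DF = P = 1927/2000 ≈ 0.963500
step 2 [1y] swap r/2=146/6399: DF=(1 − 146/6399·(0.963500))/(1+146/6399) = 4781/5000 ≈ 0.956200
step 3 [1.5y] zero: DF = P = 9253/10000 ≈ 0.925300
step 4 [2y] zero: DF = P = 1113/1250 ≈ 0.890400
step 5 [2.5y] swap r/2=759/22918: DF=(1 − 759/22918·(0.963500+0.956200+0.925300+0.890400))/(1+759/22918) = 4241/5000 ≈ 0.848200
step 6 [3y] zero: DF = P = 8227/10000 ≈ 0.822700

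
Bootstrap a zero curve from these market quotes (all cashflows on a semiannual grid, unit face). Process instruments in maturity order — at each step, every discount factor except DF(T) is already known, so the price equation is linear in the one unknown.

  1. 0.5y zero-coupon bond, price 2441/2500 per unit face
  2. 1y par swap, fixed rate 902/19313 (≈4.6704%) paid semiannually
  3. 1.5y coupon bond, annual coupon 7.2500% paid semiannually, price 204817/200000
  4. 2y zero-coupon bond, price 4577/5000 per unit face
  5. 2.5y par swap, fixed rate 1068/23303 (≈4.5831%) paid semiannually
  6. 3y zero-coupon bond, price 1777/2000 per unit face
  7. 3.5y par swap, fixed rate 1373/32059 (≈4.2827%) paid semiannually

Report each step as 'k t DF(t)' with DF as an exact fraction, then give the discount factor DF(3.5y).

step 1 [0.5y] zero: DF = P = 2441/2500 ≈ 0.976400
step 2 [1y] swap r/2=451/19313: DF=(1 − 451/19313·(0.976400))/(1+451/19313) = 9549/10000 ≈ 0.954900
step 3 [1.5y] bond c/2=29/800: DF=(204817/200000 − 29/800·(0.976400+0.954900))/(1+29/800) = 9207/10000 ≈ 0.920700
step 4 [2y] zero: DF = P = 4577/5000 ≈ 0.915400
step 5 [2.5y] swap r/2=534/23303: DF=(1 − 534/23303·(0.976400+0.954900+0.920700+0.915400))/(1+534/23303) = 2233/2500 ≈ 0.893200
step 6 [3y] zero: DF = P = 1777/2000 ≈ 0.888500
step 7 [3.5y] swap r/2=1373/64118: DF=(1 − 1373/64118·(0.976400+0.954900+0.920700+0.915400+0.893200+0.888500))/(1+1373/64118) = 8627/10000 ≈ 0.862700

1 1/2 2441/2500
2 1 9549/10000
3 3/2 9207/10000
4 2 4577/5000
5 5/2 2233/2500
6 3 1777/2000
7 7/2 8627/10000
DF(3.5y) = 8627/10000 ≈ 0.862700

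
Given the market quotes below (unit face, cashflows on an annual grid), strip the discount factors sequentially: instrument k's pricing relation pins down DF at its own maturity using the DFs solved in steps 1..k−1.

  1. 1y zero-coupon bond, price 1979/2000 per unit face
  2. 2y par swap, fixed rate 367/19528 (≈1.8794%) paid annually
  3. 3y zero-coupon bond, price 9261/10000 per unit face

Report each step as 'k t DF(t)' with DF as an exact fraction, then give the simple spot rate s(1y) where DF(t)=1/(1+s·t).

1 1 1979/2000
2 2 9633/10000
3 3 9261/10000
s(1y) = (1/(1979/2000) − 1)/(1) = 21/1979 ≈ 1.0611%

step 1 [1y] zero: DF = P = 1979/2000 ≈ 0.989500
step 2 [2y] swap r/1=367/19528: DF=(1 − 367/19528·(0.989500))/(1+367/19528) = 9633/10000 ≈ 0.963300
step 3 [3y] zero: DF = P = 9261/10000 ≈ 0.926100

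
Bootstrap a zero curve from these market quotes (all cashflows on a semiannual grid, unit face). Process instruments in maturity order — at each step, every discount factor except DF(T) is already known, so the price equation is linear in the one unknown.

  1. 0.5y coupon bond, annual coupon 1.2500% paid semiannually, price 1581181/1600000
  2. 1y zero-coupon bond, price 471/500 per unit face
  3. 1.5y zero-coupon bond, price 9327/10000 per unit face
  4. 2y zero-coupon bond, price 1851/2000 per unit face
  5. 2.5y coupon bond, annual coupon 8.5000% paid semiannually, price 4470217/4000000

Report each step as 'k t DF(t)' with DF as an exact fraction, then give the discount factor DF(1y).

1 1/2 9821/10000
2 1 471/500
3 3/2 9327/10000
4 2 1851/2000
5 5/2 4589/5000
DF(1y) = 471/500 ≈ 0.942000

step 1 [0.5y] bond c/2=1/160: DF=(1581181/1600000 − 1/160·(0))/(1+1/160) = 9821/10000 ≈ 0.982100
step 2 [1y] zero: DF = P = 471/500 ≈ 0.942000
step 3 [1.5y] zero: DF = P = 9327/10000 ≈ 0.932700
step 4 [2y] zero: DF = P = 1851/2000 ≈ 0.925500
step 5 [2.5y] bond c/2=17/400: DF=(4470217/4000000 − 17/400·(0.982100+0.942000+0.932700+0.925500))/(1+17/400) = 4589/5000 ≈ 0.917800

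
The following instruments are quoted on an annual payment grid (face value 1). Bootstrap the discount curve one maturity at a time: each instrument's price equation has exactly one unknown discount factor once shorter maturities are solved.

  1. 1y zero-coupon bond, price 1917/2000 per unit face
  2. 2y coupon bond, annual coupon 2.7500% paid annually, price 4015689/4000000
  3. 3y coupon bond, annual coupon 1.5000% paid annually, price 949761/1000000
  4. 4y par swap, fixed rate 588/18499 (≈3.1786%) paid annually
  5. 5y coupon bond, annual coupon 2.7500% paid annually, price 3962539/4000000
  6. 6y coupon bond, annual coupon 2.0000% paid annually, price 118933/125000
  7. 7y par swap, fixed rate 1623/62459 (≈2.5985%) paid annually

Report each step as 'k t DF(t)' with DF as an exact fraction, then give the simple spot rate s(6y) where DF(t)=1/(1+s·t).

step 1 [1y] zero: DF = P = 1917/2000 ≈ 0.958500
step 2 [2y] bond c/1=11/400: DF=(4015689/4000000 − 11/400·(0.958500))/(1+11/400) = 4757/5000 ≈ 0.951400
step 3 [3y] bond c/1=3/200: DF=(949761/1000000 − 3/200·(0.958500+0.951400))/(1+3/200) = 363/400 ≈ 0.907500
step 4 [4y] swap r/1=588/18499: DF=(1 − 588/18499·(0.958500+0.951400+0.907500))/(1+588/18499) = 1103/1250 ≈ 0.882400
step 5 [5y] bond c/1=11/400: DF=(3962539/4000000 − 11/400·(0.958500+0.951400+0.907500+0.882400))/(1+11/400) = 8651/10000 ≈ 0.865100
step 6 [6y] bond c/1=1/50: DF=(118933/125000 − 1/50·(0.958500+0.951400+0.907500+0.882400+0.865100))/(1+1/50) = 8433/10000 ≈ 0.843300
step 7 [7y] swap r/1=1623/62459: DF=(1 − 1623/62459·(0.958500+0.951400+0.907500+0.882400+0.865100+0.843300))/(1+1623/62459) = 8377/10000 ≈ 0.837700

1 1 1917/2000
2 2 4757/5000
3 3 363/400
4 4 1103/1250
5 5 8651/10000
6 6 8433/10000
7 7 8377/10000
s(6y) = (1/(8433/10000) − 1)/(6) = 1567/50598 ≈ 3.0970%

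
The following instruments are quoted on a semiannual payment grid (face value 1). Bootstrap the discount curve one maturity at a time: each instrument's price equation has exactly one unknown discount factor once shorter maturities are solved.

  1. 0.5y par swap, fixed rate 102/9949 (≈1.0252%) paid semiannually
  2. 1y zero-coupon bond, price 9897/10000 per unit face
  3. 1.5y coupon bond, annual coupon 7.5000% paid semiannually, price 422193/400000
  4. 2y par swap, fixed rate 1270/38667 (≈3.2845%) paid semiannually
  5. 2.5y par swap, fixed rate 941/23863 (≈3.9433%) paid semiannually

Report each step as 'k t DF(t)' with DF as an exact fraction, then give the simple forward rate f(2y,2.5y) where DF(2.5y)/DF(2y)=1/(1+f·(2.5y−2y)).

1 1/2 9949/10000
2 1 9897/10000
3 3/2 591/625
4 2 1873/2000
5 5/2 9059/10000
f(2y,2.5y) = ((1873/2000)/(9059/10000) − 1)/(1/2) = 612/9059 ≈ 6.7557%

step 1 [0.5y] swap r/2=51/9949: DF=(1 − 51/9949·(0))/(1+51/9949) = 9949/10000 ≈ 0.994900
step 2 [1y] zero: DF = P = 9897/10000 ≈ 0.989700
step 3 [1.5y] bond c/2=3/80: DF=(422193/400000 − 3/80·(0.994900+0.989700))/(1+3/80) = 591/625 ≈ 0.945600
step 4 [2y] swap r/2=635/38667: DF=(1 − 635/38667·(0.994900+0.989700+0.945600))/(1+635/38667) = 1873/2000 ≈ 0.936500
step 5 [2.5y] swap r/2=941/47726: DF=(1 − 941/47726·(0.994900+0.989700+0.945600+0.936500))/(1+941/47726) = 9059/10000 ≈ 0.905900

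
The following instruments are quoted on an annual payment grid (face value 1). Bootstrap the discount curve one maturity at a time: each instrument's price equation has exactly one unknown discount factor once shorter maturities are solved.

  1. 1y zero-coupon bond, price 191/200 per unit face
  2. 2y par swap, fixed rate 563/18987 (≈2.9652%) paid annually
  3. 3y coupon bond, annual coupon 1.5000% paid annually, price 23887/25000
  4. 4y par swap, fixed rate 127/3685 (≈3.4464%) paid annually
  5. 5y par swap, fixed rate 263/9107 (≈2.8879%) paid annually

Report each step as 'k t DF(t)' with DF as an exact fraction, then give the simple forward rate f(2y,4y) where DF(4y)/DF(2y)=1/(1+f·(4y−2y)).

1 1 191/200
2 2 9437/10000
3 3 9133/10000
4 4 873/1000
5 5 1737/2000
f(2y,4y) = ((9437/10000)/(873/1000) − 1)/(2) = 707/17460 ≈ 4.0493%

step 1 [1y] zero: DF = P = 191/200 ≈ 0.955000
step 2 [2y] swap r/1=563/18987: DF=(1 − 563/18987·(0.955000))/(1+563/18987) = 9437/10000 ≈ 0.943700
step 3 [3y] bond c/1=3/200: DF=(23887/25000 − 3/200·(0.955000+0.943700))/(1+3/200) = 9133/10000 ≈ 0.913300
step 4 [4y] swap r/1=127/3685: DF=(1 − 127/3685·(0.955000+0.943700+0.913300))/(1+127/3685) = 873/1000 ≈ 0.873000
step 5 [5y] swap r/1=263/9107: DF=(1 − 263/9107·(0.955000+0.943700+0.913300+0.873000))/(1+263/9107) = 1737/2000 ≈ 0.868500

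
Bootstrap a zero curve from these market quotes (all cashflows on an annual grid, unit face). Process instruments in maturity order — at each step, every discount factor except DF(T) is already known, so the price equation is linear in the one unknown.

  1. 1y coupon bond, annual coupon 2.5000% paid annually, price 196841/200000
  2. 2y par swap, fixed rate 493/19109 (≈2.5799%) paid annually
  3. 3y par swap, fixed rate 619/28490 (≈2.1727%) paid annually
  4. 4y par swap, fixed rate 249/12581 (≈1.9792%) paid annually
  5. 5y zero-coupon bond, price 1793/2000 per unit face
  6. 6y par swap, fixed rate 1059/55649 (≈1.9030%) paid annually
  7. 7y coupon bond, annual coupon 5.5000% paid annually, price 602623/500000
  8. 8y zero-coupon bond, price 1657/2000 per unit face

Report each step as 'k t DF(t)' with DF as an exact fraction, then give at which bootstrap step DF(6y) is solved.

step 1 [1y] bond c/1=1/40: DF=(196841/200000 − 1/40·(0))/(1+1/40) = 4801/5000 ≈ 0.960200
step 2 [2y] swap r/1=493/19109: DF=(1 − 493/19109·(0.960200))/(1+493/19109) = 9507/10000 ≈ 0.950700
step 3 [3y] swap r/1=619/28490: DF=(1 − 619/28490·(0.960200+0.950700))/(1+619/28490) = 9381/10000 ≈ 0.938100
step 4 [4y] swap r/1=249/12581: DF=(1 − 249/12581·(0.960200+0.950700+0.938100))/(1+249/12581) = 9253/10000 ≈ 0.925300
step 5 [5y] zero: DF = P = 1793/2000 ≈ 0.896500
step 6 [6y] swap r/1=1059/55649: DF=(1 − 1059/55649·(0.960200+0.950700+0.938100+0.925300+0.896500))/(1+1059/55649) = 8941/10000 ≈ 0.894100
step 7 [7y] bond c/1=11/200: DF=(602623/500000 − 11/200·(0.960200+0.950700+0.938100+0.925300+0.896500+0.894100))/(1+11/200) = 8523/10000 ≈ 0.852300
step 8 [8y] zero: DF = P = 1657/2000 ≈ 0.828500

1 1 4801/5000
2 2 9507/10000
3 3 9381/10000
4 4 9253/10000
5 5 1793/2000
6 6 8941/10000
7 7 8523/10000
8 8 1657/2000
DF(6y) is solved at step 6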